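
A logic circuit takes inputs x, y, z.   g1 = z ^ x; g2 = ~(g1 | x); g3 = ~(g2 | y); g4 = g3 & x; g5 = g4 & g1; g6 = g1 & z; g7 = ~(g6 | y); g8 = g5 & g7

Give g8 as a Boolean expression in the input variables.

(((~((~((z ^ x) | x)) | y)) & x) & (z ^ x)) & (~(((z ^ x) & z) | y))

g1 = z ^ x
g2 = ~(g1 | x) = ~((z ^ x) | x)
g3 = ~(g2 | y) = ~((~((z ^ x) | x)) | y)
g4 = g3 & x = (~((~((z ^ x) | x)) | y)) & x
g5 = g4 & g1 = ((~((~((z ^ x) | x)) | y)) & x) & (z ^ x)
g6 = g1 & z = (z ^ x) & z
g7 = ~(g6 | y) = ~(((z ^ x) & z) | y)
g8 = g5 & g7 = (((~((~((z ^ x) | x)) | y)) & x) & (z ^ x)) & (~(((z ^ x) & z) | y))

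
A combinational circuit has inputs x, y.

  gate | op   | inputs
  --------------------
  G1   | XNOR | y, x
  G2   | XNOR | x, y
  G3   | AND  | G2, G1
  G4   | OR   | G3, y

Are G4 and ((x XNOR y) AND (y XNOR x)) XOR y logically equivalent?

G1 = y XNOR x
G2 = x XNOR y
G3 = G2 AND G1 = (x XNOR y) AND (y XNOR x)
G4 = G3 OR y = ((x XNOR y) AND (y XNOR x)) OR y
At x=1, y=1: circuit gives 1, formula gives 0.

No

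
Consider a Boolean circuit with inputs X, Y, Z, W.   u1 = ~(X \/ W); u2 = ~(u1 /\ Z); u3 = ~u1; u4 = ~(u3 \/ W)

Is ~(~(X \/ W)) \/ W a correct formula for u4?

No

u1 = ~(X \/ W)
u3 = ~u1 = ~(~(X \/ W))
u4 = ~(u3 \/ W) = ~(~(~(X \/ W)) \/ W)
At X=0, Y=0, Z=0, W=0: circuit gives 1, formula gives 0.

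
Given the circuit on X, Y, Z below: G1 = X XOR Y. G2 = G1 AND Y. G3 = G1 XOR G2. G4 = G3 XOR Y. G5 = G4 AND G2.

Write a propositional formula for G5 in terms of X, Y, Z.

G1 = X XOR Y
G2 = G1 AND Y = (X XOR Y) AND Y
G3 = G1 XOR G2 = (X XOR Y) XOR ((X XOR Y) AND Y)
G4 = G3 XOR Y = ((X XOR Y) XOR ((X XOR Y) AND Y)) XOR Y
G5 = G4 AND G2 = (((X XOR Y) XOR ((X XOR Y) AND Y)) XOR Y) AND ((X XOR Y) AND Y)

(((X XOR Y) XOR ((X XOR Y) AND Y)) XOR Y) AND ((X XOR Y) AND Y)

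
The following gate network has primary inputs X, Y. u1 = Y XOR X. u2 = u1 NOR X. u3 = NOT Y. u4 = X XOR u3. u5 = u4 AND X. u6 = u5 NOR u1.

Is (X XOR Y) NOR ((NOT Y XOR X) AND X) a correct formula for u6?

Yes

u1 = Y XOR X
u3 = NOT Y
u4 = X XOR u3 = X XOR NOT Y
u5 = u4 AND X = (X XOR NOT Y) AND X
u6 = u5 NOR u1 = ((X XOR NOT Y) AND X) NOR (Y XOR X)
At X=0, Y=1: circuit gives 0, formula gives 0.
At X=0, Y=0: circuit gives 1, formula gives 1.
Agrees on all 4 inputs.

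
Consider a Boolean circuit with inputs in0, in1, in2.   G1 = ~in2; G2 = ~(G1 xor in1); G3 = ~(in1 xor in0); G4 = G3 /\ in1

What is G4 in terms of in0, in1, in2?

G3 = ~(in1 xor in0)
G4 = G3 /\ in1 = (~(in1 xor in0)) /\ in1

(~(in1 xor in0)) /\ in1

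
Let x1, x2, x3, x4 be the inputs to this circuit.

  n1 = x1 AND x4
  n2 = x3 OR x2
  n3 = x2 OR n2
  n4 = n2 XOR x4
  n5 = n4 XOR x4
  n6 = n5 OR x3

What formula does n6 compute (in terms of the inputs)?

n2 = x3 OR x2
n4 = n2 XOR x4 = (x3 OR x2) XOR x4
n5 = n4 XOR x4 = ((x3 OR x2) XOR x4) XOR x4
n6 = n5 OR x3 = (((x3 OR x2) XOR x4) XOR x4) OR x3

(((x3 OR x2) XOR x4) XOR x4) OR x3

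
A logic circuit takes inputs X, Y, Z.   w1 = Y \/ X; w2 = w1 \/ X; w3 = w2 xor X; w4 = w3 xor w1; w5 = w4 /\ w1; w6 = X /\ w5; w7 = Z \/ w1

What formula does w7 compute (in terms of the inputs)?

Z \/ (Y \/ X)

w1 = Y \/ X
w7 = Z \/ w1 = Z \/ (Y \/ X)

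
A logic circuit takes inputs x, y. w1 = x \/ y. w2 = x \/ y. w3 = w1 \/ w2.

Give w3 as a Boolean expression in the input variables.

(x \/ y) \/ (x \/ y)

w1 = x \/ y
w2 = x \/ y
w3 = w1 \/ w2 = (x \/ y) \/ (x \/ y)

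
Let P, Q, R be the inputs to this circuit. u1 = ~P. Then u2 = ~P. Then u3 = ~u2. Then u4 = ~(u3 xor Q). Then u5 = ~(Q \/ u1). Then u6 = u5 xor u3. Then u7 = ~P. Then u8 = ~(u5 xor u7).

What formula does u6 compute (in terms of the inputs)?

u1 = ~P
u2 = ~P
u3 = ~u2 = ~~P
u5 = ~(Q \/ u1) = ~(Q \/ ~P)
u6 = u5 xor u3 = (~(Q \/ ~P)) xor ~~P

(~(Q \/ ~P)) xor ~~P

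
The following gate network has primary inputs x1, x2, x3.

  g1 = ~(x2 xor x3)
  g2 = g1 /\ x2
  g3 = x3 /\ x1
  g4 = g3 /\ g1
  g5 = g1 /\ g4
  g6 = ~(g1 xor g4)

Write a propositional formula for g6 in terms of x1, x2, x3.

g1 = ~(x2 xor x3)
g3 = x3 /\ x1
g4 = g3 /\ g1 = (x3 /\ x1) /\ (~(x2 xor x3))
g6 = ~(g1 xor g4) = ~((~(x2 xor x3)) xor ((x3 /\ x1) /\ (~(x2 xor x3))))

~((~(x2 xor x3)) xor ((x3 /\ x1) /\ (~(x2 xor x3))))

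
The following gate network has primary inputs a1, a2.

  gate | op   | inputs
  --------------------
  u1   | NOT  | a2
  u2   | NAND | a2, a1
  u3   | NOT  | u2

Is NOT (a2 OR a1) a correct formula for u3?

u2 = a2 NAND a1
u3 = NOT u2 = NOT (a2 NAND a1)
At a1=0, a2=0: circuit gives 0, formula gives 1.

No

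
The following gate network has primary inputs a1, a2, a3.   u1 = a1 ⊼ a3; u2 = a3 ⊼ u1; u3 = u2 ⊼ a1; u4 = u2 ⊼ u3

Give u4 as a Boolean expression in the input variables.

u1 = a1 ⊼ a3
u2 = a3 ⊼ u1 = a3 ⊼ (a1 ⊼ a3)
u3 = u2 ⊼ a1 = (a3 ⊼ (a1 ⊼ a3)) ⊼ a1
u4 = u2 ⊼ u3 = (a3 ⊼ (a1 ⊼ a3)) ⊼ ((a3 ⊼ (a1 ⊼ a3)) ⊼ a1)

(a3 ⊼ (a1 ⊼ a3)) ⊼ ((a3 ⊼ (a1 ⊼ a3)) ⊼ a1)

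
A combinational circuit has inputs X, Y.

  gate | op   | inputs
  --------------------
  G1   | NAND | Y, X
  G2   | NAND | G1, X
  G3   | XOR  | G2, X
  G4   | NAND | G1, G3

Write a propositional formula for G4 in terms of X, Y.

G1 = Y NAND X
G2 = G1 NAND X = (Y NAND X) NAND X
G3 = G2 XOR X = ((Y NAND X) NAND X) XOR X
G4 = G1 NAND G3 = (Y NAND X) NAND (((Y NAND X) NAND X) XOR X)

(Y NAND X) NAND (((Y NAND X) NAND X) XOR X)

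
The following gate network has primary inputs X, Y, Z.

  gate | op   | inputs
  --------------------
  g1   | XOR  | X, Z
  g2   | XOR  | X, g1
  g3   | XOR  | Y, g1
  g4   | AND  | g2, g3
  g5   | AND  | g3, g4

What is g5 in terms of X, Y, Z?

(Y XOR (X XOR Z)) AND ((X XOR (X XOR Z)) AND (Y XOR (X XOR Z)))

g1 = X XOR Z
g2 = X XOR g1 = X XOR (X XOR Z)
g3 = Y XOR g1 = Y XOR (X XOR Z)
g4 = g2 AND g3 = (X XOR (X XOR Z)) AND (Y XOR (X XOR Z))
g5 = g3 AND g4 = (Y XOR (X XOR Z)) AND ((X XOR (X XOR Z)) AND (Y XOR (X XOR Z)))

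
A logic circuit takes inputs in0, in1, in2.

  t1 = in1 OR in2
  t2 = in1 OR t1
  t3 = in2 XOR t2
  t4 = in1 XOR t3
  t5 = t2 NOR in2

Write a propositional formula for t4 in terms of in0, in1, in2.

t1 = in1 OR in2
t2 = in1 OR t1 = in1 OR (in1 OR in2)
t3 = in2 XOR t2 = in2 XOR (in1 OR (in1 OR in2))
t4 = in1 XOR t3 = in1 XOR (in2 XOR (in1 OR (in1 OR in2)))

in1 XOR (in2 XOR (in1 OR (in1 OR in2)))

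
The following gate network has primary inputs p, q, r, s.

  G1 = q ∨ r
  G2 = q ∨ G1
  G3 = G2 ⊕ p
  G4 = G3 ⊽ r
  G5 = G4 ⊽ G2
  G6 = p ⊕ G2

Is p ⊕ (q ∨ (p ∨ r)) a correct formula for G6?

No

G1 = q ∨ r
G2 = q ∨ G1 = q ∨ (q ∨ r)
G6 = p ⊕ G2 = p ⊕ (q ∨ (q ∨ r))
At p=1, q=0, r=0, s=0: circuit gives 1, formula gives 0.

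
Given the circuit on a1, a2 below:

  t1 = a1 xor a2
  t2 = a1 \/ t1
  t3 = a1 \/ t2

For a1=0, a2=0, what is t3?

t1 = 0 xor 0 = 0
t2 = 0 \/ 0 = 0
t3 = 0 \/ 0 = 0

0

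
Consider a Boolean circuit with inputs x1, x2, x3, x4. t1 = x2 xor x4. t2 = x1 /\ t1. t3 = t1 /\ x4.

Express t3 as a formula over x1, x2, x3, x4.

(x2 xor x4) /\ x4

t1 = x2 xor x4
t3 = t1 /\ x4 = (x2 xor x4) /\ x4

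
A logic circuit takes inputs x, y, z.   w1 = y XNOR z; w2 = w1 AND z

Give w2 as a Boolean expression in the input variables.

w1 = y XNOR z
w2 = w1 AND z = (y XNOR z) AND z

(y XNOR z) AND z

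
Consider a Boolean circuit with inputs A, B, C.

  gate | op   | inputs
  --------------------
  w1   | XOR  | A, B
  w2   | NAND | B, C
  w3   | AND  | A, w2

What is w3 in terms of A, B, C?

A AND (B NAND C)

w2 = B NAND C
w3 = A AND w2 = A AND (B NAND C)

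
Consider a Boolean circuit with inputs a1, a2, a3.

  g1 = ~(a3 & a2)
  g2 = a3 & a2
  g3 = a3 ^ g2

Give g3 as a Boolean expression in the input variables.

g2 = a3 & a2
g3 = a3 ^ g2 = a3 ^ (a3 & a2)

a3 ^ (a3 & a2)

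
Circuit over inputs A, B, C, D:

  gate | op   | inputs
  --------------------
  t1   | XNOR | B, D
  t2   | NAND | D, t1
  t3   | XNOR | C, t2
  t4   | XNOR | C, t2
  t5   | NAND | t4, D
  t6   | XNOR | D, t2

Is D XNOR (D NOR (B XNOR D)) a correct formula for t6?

No

t1 = B XNOR D
t2 = D NAND t1 = D NAND (B XNOR D)
t6 = D XNOR t2 = D XNOR (D NAND (B XNOR D))
At A=0, B=0, C=0, D=0: circuit gives 0, formula gives 1.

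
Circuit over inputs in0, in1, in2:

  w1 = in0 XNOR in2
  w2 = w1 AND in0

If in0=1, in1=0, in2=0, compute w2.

w1 = 1 XNOR 0 = 0
w2 = 0 AND 1 = 0

0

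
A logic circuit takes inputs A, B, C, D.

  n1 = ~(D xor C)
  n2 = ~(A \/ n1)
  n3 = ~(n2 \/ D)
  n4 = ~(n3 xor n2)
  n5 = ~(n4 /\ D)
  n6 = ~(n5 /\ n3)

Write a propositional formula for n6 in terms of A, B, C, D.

n1 = ~(D xor C)
n2 = ~(A \/ n1) = ~(A \/ (~(D xor C)))
n3 = ~(n2 \/ D) = ~((~(A \/ (~(D xor C)))) \/ D)
n4 = ~(n3 xor n2) = ~((~((~(A \/ (~(D xor C)))) \/ D)) xor (~(A \/ (~(D xor C)))))
n5 = ~(n4 /\ D) = ~((~((~((~(A \/ (~(D xor C)))) \/ D)) xor (~(A \/ (~(D xor C)))))) /\ D)
n6 = ~(n5 /\ n3) = ~((~((~((~((~(A \/ (~(D xor C)))) \/ D)) xor (~(A \/ (~(D xor C)))))) /\ D)) /\ (~((~(A \/ (~(D xor C)))) \/ D)))

~((~((~((~((~(A \/ (~(D xor C)))) \/ D)) xor (~(A \/ (~(D xor C)))))) /\ D)) /\ (~((~(A \/ (~(D xor C)))) \/ D)))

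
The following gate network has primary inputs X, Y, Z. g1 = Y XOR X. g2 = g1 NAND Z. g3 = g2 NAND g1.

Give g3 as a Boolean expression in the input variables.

((Y XOR X) NAND Z) NAND (Y XOR X)

g1 = Y XOR X
g2 = g1 NAND Z = (Y XOR X) NAND Z
g3 = g2 NAND g1 = ((Y XOR X) NAND Z) NAND (Y XOR X)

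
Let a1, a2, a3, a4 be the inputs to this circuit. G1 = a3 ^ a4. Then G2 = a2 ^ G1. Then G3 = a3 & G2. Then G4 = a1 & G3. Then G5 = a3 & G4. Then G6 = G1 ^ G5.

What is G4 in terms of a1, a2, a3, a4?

a1 & (a3 & (a2 ^ (a3 ^ a4)))

G1 = a3 ^ a4
G2 = a2 ^ G1 = a2 ^ (a3 ^ a4)
G3 = a3 & G2 = a3 & (a2 ^ (a3 ^ a4))
G4 = a1 & G3 = a1 & (a3 & (a2 ^ (a3 ^ a4)))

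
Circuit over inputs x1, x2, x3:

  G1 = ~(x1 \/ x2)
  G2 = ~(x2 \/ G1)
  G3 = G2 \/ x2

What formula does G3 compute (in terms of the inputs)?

(~(x2 \/ (~(x1 \/ x2)))) \/ x2

G1 = ~(x1 \/ x2)
G2 = ~(x2 \/ G1) = ~(x2 \/ (~(x1 \/ x2)))
G3 = G2 \/ x2 = (~(x2 \/ (~(x1 \/ x2)))) \/ x2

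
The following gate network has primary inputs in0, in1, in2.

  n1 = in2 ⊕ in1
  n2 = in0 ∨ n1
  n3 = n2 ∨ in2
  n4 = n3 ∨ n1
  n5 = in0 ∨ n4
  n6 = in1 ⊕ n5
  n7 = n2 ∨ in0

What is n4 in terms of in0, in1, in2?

((in0 ∨ (in2 ⊕ in1)) ∨ in2) ∨ (in2 ⊕ in1)

n1 = in2 ⊕ in1
n2 = in0 ∨ n1 = in0 ∨ (in2 ⊕ in1)
n3 = n2 ∨ in2 = (in0 ∨ (in2 ⊕ in1)) ∨ in2
n4 = n3 ∨ n1 = ((in0 ∨ (in2 ⊕ in1)) ∨ in2) ∨ (in2 ⊕ in1)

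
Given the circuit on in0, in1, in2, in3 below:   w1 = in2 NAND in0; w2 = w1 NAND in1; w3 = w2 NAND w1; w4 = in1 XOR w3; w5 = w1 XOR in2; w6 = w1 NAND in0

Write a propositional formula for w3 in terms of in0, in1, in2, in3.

((in2 NAND in0) NAND in1) NAND (in2 NAND in0)

w1 = in2 NAND in0
w2 = w1 NAND in1 = (in2 NAND in0) NAND in1
w3 = w2 NAND w1 = ((in2 NAND in0) NAND in1) NAND (in2 NAND in0)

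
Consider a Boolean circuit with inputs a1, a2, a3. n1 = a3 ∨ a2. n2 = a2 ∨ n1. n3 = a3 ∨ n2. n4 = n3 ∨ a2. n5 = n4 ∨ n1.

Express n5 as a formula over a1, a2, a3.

n1 = a3 ∨ a2
n2 = a2 ∨ n1 = a2 ∨ (a3 ∨ a2)
n3 = a3 ∨ n2 = a3 ∨ (a2 ∨ (a3 ∨ a2))
n4 = n3 ∨ a2 = (a3 ∨ (a2 ∨ (a3 ∨ a2))) ∨ a2
n5 = n4 ∨ n1 = ((a3 ∨ (a2 ∨ (a3 ∨ a2))) ∨ a2) ∨ (a3 ∨ a2)

((a3 ∨ (a2 ∨ (a3 ∨ a2))) ∨ a2) ∨ (a3 ∨ a2)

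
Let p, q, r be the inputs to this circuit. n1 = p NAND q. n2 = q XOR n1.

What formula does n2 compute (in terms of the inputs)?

n1 = p NAND q
n2 = q XOR n1 = q XOR (p NAND q)

q XOR (p NAND q)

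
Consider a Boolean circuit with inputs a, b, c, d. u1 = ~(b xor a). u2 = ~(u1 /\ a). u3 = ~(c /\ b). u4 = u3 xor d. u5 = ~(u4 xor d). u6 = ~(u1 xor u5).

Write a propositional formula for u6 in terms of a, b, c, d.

~((~(b xor a)) xor (~(((~(c /\ b)) xor d) xor d)))

u1 = ~(b xor a)
u3 = ~(c /\ b)
u4 = u3 xor d = (~(c /\ b)) xor d
u5 = ~(u4 xor d) = ~(((~(c /\ b)) xor d) xor d)
u6 = ~(u1 xor u5) = ~((~(b xor a)) xor (~(((~(c /\ b)) xor d) xor d)))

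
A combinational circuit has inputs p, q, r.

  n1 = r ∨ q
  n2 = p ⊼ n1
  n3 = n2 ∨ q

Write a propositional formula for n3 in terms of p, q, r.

(p ⊼ (r ∨ q)) ∨ q

n1 = r ∨ q
n2 = p ⊼ n1 = p ⊼ (r ∨ q)
n3 = n2 ∨ q = (p ⊼ (r ∨ q)) ∨ q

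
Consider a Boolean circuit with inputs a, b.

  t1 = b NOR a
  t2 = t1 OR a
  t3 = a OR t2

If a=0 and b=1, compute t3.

0

t1 = 1 NOR 0 = 0
t2 = 0 OR 0 = 0
t3 = 0 OR 0 = 0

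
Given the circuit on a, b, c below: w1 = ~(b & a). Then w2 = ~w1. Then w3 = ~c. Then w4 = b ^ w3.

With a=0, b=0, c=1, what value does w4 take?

0

w3 = ~1 = 0
w4 = 0 ^ 0 = 0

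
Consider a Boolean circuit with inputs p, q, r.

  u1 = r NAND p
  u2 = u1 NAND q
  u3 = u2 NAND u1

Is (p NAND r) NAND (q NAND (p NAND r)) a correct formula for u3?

Yes

u1 = r NAND p
u2 = u1 NAND q = (r NAND p) NAND q
u3 = u2 NAND u1 = ((r NAND p) NAND q) NAND (r NAND p)
At p=0, q=0, r=0: circuit gives 0, formula gives 0.
At p=0, q=1, r=0: circuit gives 1, formula gives 1.
Agrees on all 8 inputs.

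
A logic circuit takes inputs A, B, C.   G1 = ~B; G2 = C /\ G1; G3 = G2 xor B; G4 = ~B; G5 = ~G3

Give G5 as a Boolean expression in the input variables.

~((C /\ ~B) xor B)

G1 = ~B
G2 = C /\ G1 = C /\ ~B
G3 = G2 xor B = (C /\ ~B) xor B
G5 = ~G3 = ~((C /\ ~B) xor B)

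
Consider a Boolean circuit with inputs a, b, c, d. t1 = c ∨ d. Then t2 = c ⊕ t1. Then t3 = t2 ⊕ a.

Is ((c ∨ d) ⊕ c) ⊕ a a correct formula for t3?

Yes

t1 = c ∨ d
t2 = c ⊕ t1 = c ⊕ (c ∨ d)
t3 = t2 ⊕ a = (c ⊕ (c ∨ d)) ⊕ a
At a=0, b=0, c=0, d=0: circuit gives 0, formula gives 0.
At a=0, b=0, c=0, d=1: circuit gives 1, formula gives 1.
Agrees on all 16 inputs.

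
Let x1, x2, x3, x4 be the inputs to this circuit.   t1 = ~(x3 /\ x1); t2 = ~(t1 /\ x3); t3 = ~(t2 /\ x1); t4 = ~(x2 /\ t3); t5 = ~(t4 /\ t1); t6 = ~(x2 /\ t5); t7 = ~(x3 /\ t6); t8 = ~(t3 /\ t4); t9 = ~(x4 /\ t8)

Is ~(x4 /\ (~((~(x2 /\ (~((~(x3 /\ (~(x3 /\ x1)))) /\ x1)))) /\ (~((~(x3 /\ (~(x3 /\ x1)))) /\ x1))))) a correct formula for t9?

Yes

t1 = ~(x3 /\ x1)
t2 = ~(t1 /\ x3) = ~((~(x3 /\ x1)) /\ x3)
t3 = ~(t2 /\ x1) = ~((~((~(x3 /\ x1)) /\ x3)) /\ x1)
t4 = ~(x2 /\ t3) = ~(x2 /\ (~((~((~(x3 /\ x1)) /\ x3)) /\ x1)))
t8 = ~(t3 /\ t4) = ~((~((~((~(x3 /\ x1)) /\ x3)) /\ x1)) /\ (~(x2 /\ (~((~((~(x3 /\ x1)) /\ x3)) /\ x1)))))
t9 = ~(x4 /\ t8) = ~(x4 /\ (~((~((~((~(x3 /\ x1)) /\ x3)) /\ x1)) /\ (~(x2 /\ (~((~((~(x3 /\ x1)) /\ x3)) /\ x1)))))))
At x1=0, x2=1, x3=0, x4=1: circuit gives 0, formula gives 0.
At x1=0, x2=0, x3=0, x4=0: circuit gives 1, formula gives 1.
Agrees on all 16 inputs.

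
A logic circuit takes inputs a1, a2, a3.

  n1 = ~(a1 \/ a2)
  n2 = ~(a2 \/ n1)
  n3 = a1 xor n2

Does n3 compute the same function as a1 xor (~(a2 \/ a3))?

n1 = ~(a1 \/ a2)
n2 = ~(a2 \/ n1) = ~(a2 \/ (~(a1 \/ a2)))
n3 = a1 xor n2 = a1 xor (~(a2 \/ (~(a1 \/ a2))))
At a1=0, a2=0, a3=0: circuit gives 0, formula gives 1.

No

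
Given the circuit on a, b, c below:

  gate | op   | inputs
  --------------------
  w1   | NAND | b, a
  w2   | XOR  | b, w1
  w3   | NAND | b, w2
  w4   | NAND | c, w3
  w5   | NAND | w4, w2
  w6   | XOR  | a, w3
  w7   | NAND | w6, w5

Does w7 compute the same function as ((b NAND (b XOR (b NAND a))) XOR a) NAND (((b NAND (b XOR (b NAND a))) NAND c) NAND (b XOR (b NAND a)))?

Yes

w1 = b NAND a
w2 = b XOR w1 = b XOR (b NAND a)
w3 = b NAND w2 = b NAND (b XOR (b NAND a))
w4 = c NAND w3 = c NAND (b NAND (b XOR (b NAND a)))
w5 = w4 NAND w2 = (c NAND (b NAND (b XOR (b NAND a)))) NAND (b XOR (b NAND a))
w6 = a XOR w3 = a XOR (b NAND (b XOR (b NAND a)))
w7 = w6 NAND w5 = (a XOR (b NAND (b XOR (b NAND a)))) NAND ((c NAND (b NAND (b XOR (b NAND a)))) NAND (b XOR (b NAND a)))
At a=0, b=0, c=1: circuit gives 0, formula gives 0.
At a=0, b=0, c=0: circuit gives 1, formula gives 1.
Agrees on all 8 inputs.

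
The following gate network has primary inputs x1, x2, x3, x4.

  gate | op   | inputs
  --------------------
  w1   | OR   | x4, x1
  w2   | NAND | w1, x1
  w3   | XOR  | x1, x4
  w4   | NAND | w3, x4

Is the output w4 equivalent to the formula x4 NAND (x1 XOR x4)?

w3 = x1 XOR x4
w4 = w3 NAND x4 = (x1 XOR x4) NAND x4
At x1=0, x2=0, x3=0, x4=1: circuit gives 0, formula gives 0.
At x1=0, x2=0, x3=0, x4=0: circuit gives 1, formula gives 1.
Agrees on all 16 inputs.

Yes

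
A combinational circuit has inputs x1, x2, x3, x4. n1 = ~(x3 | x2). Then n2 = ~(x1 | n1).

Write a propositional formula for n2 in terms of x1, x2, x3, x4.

~(x1 | (~(x3 | x2)))

n1 = ~(x3 | x2)
n2 = ~(x1 | n1) = ~(x1 | (~(x3 | x2)))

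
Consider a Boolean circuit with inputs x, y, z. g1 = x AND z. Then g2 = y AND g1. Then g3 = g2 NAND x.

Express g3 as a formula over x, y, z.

(y AND (x AND z)) NAND x

g1 = x AND z
g2 = y AND g1 = y AND (x AND z)
g3 = g2 NAND x = (y AND (x AND z)) NAND x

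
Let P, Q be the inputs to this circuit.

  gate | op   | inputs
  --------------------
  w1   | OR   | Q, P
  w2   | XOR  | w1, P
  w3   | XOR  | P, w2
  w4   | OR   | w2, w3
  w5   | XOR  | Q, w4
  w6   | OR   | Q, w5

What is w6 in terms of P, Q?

w1 = Q OR P
w2 = w1 XOR P = (Q OR P) XOR P
w3 = P XOR w2 = P XOR ((Q OR P) XOR P)
w4 = w2 OR w3 = ((Q OR P) XOR P) OR (P XOR ((Q OR P) XOR P))
w5 = Q XOR w4 = Q XOR (((Q OR P) XOR P) OR (P XOR ((Q OR P) XOR P)))
w6 = Q OR w5 = Q OR (Q XOR (((Q OR P) XOR P) OR (P XOR ((Q OR P) XOR P))))

Q OR (Q XOR (((Q OR P) XOR P) OR (P XOR ((Q OR P) XOR P))))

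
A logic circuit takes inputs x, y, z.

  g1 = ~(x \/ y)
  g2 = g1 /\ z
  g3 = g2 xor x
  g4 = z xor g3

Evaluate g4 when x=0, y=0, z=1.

g1 = ~(0 \/ 0) = 1
g2 = 1 /\ 1 = 1
g3 = 1 xor 0 = 1
g4 = 1 xor 1 = 0

0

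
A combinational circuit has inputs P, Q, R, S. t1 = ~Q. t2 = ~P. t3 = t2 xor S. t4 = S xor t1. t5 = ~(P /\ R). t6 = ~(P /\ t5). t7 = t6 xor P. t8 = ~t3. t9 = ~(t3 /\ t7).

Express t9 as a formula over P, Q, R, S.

t2 = ~P
t3 = t2 xor S = ~P xor S
t5 = ~(P /\ R)
t6 = ~(P /\ t5) = ~(P /\ (~(P /\ R)))
t7 = t6 xor P = (~(P /\ (~(P /\ R)))) xor P
t9 = ~(t3 /\ t7) = ~((~P xor S) /\ ((~(P /\ (~(P /\ R)))) xor P))

~((~P xor S) /\ ((~(P /\ (~(P /\ R)))) xor P))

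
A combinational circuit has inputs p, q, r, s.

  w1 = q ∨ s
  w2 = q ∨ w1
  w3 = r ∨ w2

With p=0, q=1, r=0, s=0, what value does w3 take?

1

w1 = 1 ∨ 0 = 1
w2 = 1 ∨ 1 = 1
w3 = 0 ∨ 1 = 1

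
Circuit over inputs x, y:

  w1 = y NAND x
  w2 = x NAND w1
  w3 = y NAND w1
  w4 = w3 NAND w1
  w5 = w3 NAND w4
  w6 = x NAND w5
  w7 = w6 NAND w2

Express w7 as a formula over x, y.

w1 = y NAND x
w2 = x NAND w1 = x NAND (y NAND x)
w3 = y NAND w1 = y NAND (y NAND x)
w4 = w3 NAND w1 = (y NAND (y NAND x)) NAND (y NAND x)
w5 = w3 NAND w4 = (y NAND (y NAND x)) NAND ((y NAND (y NAND x)) NAND (y NAND x))
w6 = x NAND w5 = x NAND ((y NAND (y NAND x)) NAND ((y NAND (y NAND x)) NAND (y NAND x)))
w7 = w6 NAND w2 = (x NAND ((y NAND (y NAND x)) NAND ((y NAND (y NAND x)) NAND (y NAND x)))) NAND (x NAND (y NAND x))

(x NAND ((y NAND (y NAND x)) NAND ((y NAND (y NAND x)) NAND (y NAND x)))) NAND (x NAND (y NAND x))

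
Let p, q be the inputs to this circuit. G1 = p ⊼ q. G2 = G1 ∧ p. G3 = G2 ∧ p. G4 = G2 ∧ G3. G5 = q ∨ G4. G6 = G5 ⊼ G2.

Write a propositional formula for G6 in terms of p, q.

G1 = p ⊼ q
G2 = G1 ∧ p = (p ⊼ q) ∧ p
G3 = G2 ∧ p = ((p ⊼ q) ∧ p) ∧ p
G4 = G2 ∧ G3 = ((p ⊼ q) ∧ p) ∧ (((p ⊼ q) ∧ p) ∧ p)
G5 = q ∨ G4 = q ∨ (((p ⊼ q) ∧ p) ∧ (((p ⊼ q) ∧ p) ∧ p))
G6 = G5 ⊼ G2 = (q ∨ (((p ⊼ q) ∧ p) ∧ (((p ⊼ q) ∧ p) ∧ p))) ⊼ ((p ⊼ q) ∧ p)

(q ∨ (((p ⊼ q) ∧ p) ∧ (((p ⊼ q) ∧ p) ∧ p))) ⊼ ((p ⊼ q) ∧ p)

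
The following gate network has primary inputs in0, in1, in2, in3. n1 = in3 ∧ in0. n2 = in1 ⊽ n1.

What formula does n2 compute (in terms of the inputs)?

n1 = in3 ∧ in0
n2 = in1 ⊽ n1 = in1 ⊽ (in3 ∧ in0)

in1 ⊽ (in3 ∧ in0)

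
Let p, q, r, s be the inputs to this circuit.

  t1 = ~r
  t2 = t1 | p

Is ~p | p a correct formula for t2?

t1 = ~r
t2 = t1 | p = ~r | p
At p=0, q=0, r=1, s=0: circuit gives 0, formula gives 1.

No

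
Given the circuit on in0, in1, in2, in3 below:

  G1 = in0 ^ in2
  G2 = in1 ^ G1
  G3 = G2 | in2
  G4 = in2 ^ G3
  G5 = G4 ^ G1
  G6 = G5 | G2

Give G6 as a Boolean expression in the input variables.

G1 = in0 ^ in2
G2 = in1 ^ G1 = in1 ^ (in0 ^ in2)
G3 = G2 | in2 = (in1 ^ (in0 ^ in2)) | in2
G4 = in2 ^ G3 = in2 ^ ((in1 ^ (in0 ^ in2)) | in2)
G5 = G4 ^ G1 = (in2 ^ ((in1 ^ (in0 ^ in2)) | in2)) ^ (in0 ^ in2)
G6 = G5 | G2 = ((in2 ^ ((in1 ^ (in0 ^ in2)) | in2)) ^ (in0 ^ in2)) | (in1 ^ (in0 ^ in2))

((in2 ^ ((in1 ^ (in0 ^ in2)) | in2)) ^ (in0 ^ in2)) | (in1 ^ (in0 ^ in2))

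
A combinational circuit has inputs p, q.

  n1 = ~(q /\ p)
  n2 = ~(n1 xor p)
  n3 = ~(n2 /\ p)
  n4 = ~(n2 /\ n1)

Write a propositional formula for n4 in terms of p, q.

n1 = ~(q /\ p)
n2 = ~(n1 xor p) = ~((~(q /\ p)) xor p)
n4 = ~(n2 /\ n1) = ~((~((~(q /\ p)) xor p)) /\ (~(q /\ p)))

~((~((~(q /\ p)) xor p)) /\ (~(q /\ p)))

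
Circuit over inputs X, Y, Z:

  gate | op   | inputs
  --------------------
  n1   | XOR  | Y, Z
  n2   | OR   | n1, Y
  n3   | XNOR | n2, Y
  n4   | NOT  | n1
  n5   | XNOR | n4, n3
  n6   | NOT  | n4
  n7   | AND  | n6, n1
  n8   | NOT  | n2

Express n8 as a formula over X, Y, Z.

n1 = Y XOR Z
n2 = n1 OR Y = (Y XOR Z) OR Y
n8 = NOT n2 = NOT ((Y XOR Z) OR Y)

NOT ((Y XOR Z) OR Y)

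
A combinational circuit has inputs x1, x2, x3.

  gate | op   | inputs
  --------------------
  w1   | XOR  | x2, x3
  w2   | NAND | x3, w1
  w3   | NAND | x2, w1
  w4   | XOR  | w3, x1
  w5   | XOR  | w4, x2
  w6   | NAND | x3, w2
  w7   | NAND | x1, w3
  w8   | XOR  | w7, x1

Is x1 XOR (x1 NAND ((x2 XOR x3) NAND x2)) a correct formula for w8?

w1 = x2 XOR x3
w3 = x2 NAND w1 = x2 NAND (x2 XOR x3)
w7 = x1 NAND w3 = x1 NAND (x2 NAND (x2 XOR x3))
w8 = w7 XOR x1 = (x1 NAND (x2 NAND (x2 XOR x3))) XOR x1
At x1=1, x2=1, x3=0: circuit gives 0, formula gives 0.
At x1=0, x2=0, x3=0: circuit gives 1, formula gives 1.
Agrees on all 8 inputs.

Yes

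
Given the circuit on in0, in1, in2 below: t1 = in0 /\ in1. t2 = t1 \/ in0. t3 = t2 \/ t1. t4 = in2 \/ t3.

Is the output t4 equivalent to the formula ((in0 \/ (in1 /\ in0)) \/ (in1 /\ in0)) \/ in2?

Yes

t1 = in0 /\ in1
t2 = t1 \/ in0 = (in0 /\ in1) \/ in0
t3 = t2 \/ t1 = ((in0 /\ in1) \/ in0) \/ (in0 /\ in1)
t4 = in2 \/ t3 = in2 \/ (((in0 /\ in1) \/ in0) \/ (in0 /\ in1))
At in0=0, in1=0, in2=0: circuit gives 0, formula gives 0.
At in0=0, in1=0, in2=1: circuit gives 1, formula gives 1.
Agrees on all 8 inputs.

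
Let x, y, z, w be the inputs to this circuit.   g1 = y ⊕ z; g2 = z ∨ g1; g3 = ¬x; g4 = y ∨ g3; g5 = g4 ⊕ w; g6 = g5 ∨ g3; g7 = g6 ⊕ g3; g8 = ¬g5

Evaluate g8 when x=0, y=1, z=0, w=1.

1

g3 = ¬0 = 1
g4 = 1 ∨ 1 = 1
g5 = 1 ⊕ 1 = 0
g8 = ¬0 = 1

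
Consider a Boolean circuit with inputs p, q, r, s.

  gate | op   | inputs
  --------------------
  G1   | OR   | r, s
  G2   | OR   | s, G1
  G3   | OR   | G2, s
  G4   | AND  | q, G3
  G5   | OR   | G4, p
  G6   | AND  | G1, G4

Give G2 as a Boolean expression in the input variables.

s OR (r OR s)

G1 = r OR s
G2 = s OR G1 = s OR (r OR s)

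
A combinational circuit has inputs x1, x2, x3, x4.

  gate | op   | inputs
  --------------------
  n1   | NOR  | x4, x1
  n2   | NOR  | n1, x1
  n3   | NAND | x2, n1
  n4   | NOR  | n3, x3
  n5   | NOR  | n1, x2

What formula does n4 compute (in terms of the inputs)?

(x2 NAND (x4 NOR x1)) NOR x3

n1 = x4 NOR x1
n3 = x2 NAND n1 = x2 NAND (x4 NOR x1)
n4 = n3 NOR x3 = (x2 NAND (x4 NOR x1)) NOR x3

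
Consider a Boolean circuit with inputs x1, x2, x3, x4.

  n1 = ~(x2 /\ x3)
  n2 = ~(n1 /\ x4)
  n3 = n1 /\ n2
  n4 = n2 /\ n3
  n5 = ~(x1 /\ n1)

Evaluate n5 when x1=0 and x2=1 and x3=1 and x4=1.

n1 = ~(1 /\ 1) = 0
n5 = ~(0 /\ 0) = 1

1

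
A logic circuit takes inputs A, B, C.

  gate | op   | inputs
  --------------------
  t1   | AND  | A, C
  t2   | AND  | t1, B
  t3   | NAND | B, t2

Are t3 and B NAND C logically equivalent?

No

t1 = A AND C
t2 = t1 AND B = (A AND C) AND B
t3 = B NAND t2 = B NAND ((A AND C) AND B)
At A=0, B=1, C=1: circuit gives 1, formula gives 0.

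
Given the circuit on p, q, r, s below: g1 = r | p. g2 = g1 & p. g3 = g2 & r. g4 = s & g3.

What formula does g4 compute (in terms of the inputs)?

s & (((r | p) & p) & r)

g1 = r | p
g2 = g1 & p = (r | p) & p
g3 = g2 & r = ((r | p) & p) & r
g4 = s & g3 = s & (((r | p) & p) & r)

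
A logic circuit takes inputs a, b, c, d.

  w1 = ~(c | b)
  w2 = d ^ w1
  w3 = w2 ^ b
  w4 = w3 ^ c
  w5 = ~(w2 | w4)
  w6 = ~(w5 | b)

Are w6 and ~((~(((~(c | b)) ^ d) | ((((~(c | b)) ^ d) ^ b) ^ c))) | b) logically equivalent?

Yes

w1 = ~(c | b)
w2 = d ^ w1 = d ^ (~(c | b))
w3 = w2 ^ b = (d ^ (~(c | b))) ^ b
w4 = w3 ^ c = ((d ^ (~(c | b))) ^ b) ^ c
w5 = ~(w2 | w4) = ~((d ^ (~(c | b))) | (((d ^ (~(c | b))) ^ b) ^ c))
w6 = ~(w5 | b) = ~((~((d ^ (~(c | b))) | (((d ^ (~(c | b))) ^ b) ^ c))) | b)
At a=0, b=0, c=0, d=1: circuit gives 0, formula gives 0.
At a=0, b=0, c=0, d=0: circuit gives 1, formula gives 1.
Agrees on all 16 inputs.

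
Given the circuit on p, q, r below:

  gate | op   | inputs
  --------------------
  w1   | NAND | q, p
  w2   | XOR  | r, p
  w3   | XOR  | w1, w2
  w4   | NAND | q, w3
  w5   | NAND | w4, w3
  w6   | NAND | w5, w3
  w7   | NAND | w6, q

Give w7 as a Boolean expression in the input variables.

(((q NAND ((q NAND p) XOR (r XOR p))) NAND ((q NAND p) XOR (r XOR p))) NAND ((q NAND p) XOR (r XOR p))) NAND q

w1 = q NAND p
w2 = r XOR p
w3 = w1 XOR w2 = (q NAND p) XOR (r XOR p)
w4 = q NAND w3 = q NAND ((q NAND p) XOR (r XOR p))
w5 = w4 NAND w3 = (q NAND ((q NAND p) XOR (r XOR p))) NAND ((q NAND p) XOR (r XOR p))
w6 = w5 NAND w3 = ((q NAND ((q NAND p) XOR (r XOR p))) NAND ((q NAND p) XOR (r XOR p))) NAND ((q NAND p) XOR (r XOR p))
w7 = w6 NAND q = (((q NAND ((q NAND p) XOR (r XOR p))) NAND ((q NAND p) XOR (r XOR p))) NAND ((q NAND p) XOR (r XOR p))) NAND q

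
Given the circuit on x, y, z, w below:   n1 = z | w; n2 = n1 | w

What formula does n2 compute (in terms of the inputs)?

(z | w) | w

n1 = z | w
n2 = n1 | w = (z | w) | w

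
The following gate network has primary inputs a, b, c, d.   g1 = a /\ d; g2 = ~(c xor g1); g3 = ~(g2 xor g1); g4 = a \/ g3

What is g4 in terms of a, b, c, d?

a \/ (~((~(c xor (a /\ d))) xor (a /\ d)))

g1 = a /\ d
g2 = ~(c xor g1) = ~(c xor (a /\ d))
g3 = ~(g2 xor g1) = ~((~(c xor (a /\ d))) xor (a /\ d))
g4 = a \/ g3 = a \/ (~((~(c xor (a /\ d))) xor (a /\ d)))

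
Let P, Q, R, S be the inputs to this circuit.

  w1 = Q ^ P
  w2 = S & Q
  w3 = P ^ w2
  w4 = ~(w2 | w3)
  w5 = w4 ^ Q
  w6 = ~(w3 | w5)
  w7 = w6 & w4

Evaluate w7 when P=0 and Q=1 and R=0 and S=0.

w2 = 0 & 1 = 0
w3 = 0 ^ 0 = 0
w4 = ~(0 | 0) = 1
w5 = 1 ^ 1 = 0
w6 = ~(0 | 0) = 1
w7 = 1 & 1 = 1

1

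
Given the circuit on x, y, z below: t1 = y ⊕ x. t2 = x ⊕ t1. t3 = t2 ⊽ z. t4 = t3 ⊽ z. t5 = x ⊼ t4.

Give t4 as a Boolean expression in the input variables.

((x ⊕ (y ⊕ x)) ⊽ z) ⊽ z

t1 = y ⊕ x
t2 = x ⊕ t1 = x ⊕ (y ⊕ x)
t3 = t2 ⊽ z = (x ⊕ (y ⊕ x)) ⊽ z
t4 = t3 ⊽ z = ((x ⊕ (y ⊕ x)) ⊽ z) ⊽ z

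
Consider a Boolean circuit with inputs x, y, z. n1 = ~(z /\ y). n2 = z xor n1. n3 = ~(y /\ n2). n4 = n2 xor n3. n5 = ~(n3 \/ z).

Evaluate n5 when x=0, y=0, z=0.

0

n1 = ~(0 /\ 0) = 1
n2 = 0 xor 1 = 1
n3 = ~(0 /\ 1) = 1
n5 = ~(1 \/ 0) = 0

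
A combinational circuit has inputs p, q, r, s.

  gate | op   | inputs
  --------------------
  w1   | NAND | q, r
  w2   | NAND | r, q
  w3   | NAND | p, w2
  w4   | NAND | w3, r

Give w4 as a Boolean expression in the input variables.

w2 = r NAND q
w3 = p NAND w2 = p NAND (r NAND q)
w4 = w3 NAND r = (p NAND (r NAND q)) NAND r

(p NAND (r NAND q)) NAND r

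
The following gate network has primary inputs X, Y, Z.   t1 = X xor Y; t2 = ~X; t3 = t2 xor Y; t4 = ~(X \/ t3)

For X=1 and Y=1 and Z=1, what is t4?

0

t2 = ~1 = 0
t3 = 0 xor 1 = 1
t4 = ~(1 \/ 1) = 0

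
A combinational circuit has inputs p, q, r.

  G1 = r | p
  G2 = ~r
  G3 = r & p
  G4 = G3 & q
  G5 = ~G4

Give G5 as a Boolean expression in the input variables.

G3 = r & p
G4 = G3 & q = (r & p) & q
G5 = ~G4 = ~((r & p) & q)

~((r & p) & q)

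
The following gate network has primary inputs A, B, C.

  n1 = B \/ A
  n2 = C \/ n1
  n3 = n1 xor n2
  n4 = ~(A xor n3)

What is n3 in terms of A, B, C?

(B \/ A) xor (C \/ (B \/ A))

n1 = B \/ A
n2 = C \/ n1 = C \/ (B \/ A)
n3 = n1 xor n2 = (B \/ A) xor (C \/ (B \/ A))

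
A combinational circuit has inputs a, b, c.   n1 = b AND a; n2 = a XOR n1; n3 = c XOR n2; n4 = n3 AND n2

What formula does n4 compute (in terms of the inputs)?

n1 = b AND a
n2 = a XOR n1 = a XOR (b AND a)
n3 = c XOR n2 = c XOR (a XOR (b AND a))
n4 = n3 AND n2 = (c XOR (a XOR (b AND a))) AND (a XOR (b AND a))

(c XOR (a XOR (b AND a))) AND (a XOR (b AND a))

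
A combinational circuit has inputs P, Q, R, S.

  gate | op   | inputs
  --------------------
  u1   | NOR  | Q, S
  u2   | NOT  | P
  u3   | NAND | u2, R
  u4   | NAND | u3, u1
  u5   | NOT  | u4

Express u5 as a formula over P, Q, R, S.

u1 = Q NOR S
u2 = NOT P
u3 = u2 NAND R = NOT P NAND R
u4 = u3 NAND u1 = (NOT P NAND R) NAND (Q NOR S)
u5 = NOT u4 = NOT ((NOT P NAND R) NAND (Q NOR S))

NOT ((NOT P NAND R) NAND (Q NOR S))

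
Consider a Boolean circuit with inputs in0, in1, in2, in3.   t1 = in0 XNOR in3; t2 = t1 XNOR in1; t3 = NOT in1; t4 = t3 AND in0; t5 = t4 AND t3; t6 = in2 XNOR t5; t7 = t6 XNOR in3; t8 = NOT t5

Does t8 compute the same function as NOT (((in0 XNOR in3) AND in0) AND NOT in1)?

t3 = NOT in1
t4 = t3 AND in0 = NOT in1 AND in0
t5 = t4 AND t3 = (NOT in1 AND in0) AND NOT in1
t8 = NOT t5 = NOT ((NOT in1 AND in0) AND NOT in1)
At in0=1, in1=0, in2=0, in3=0: circuit gives 0, formula gives 1.

No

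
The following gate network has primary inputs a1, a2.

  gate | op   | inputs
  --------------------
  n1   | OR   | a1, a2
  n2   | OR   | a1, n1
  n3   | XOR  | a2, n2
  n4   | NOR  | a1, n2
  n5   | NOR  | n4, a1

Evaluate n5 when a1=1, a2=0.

0

n1 = 1 OR 0 = 1
n2 = 1 OR 1 = 1
n4 = 1 NOR 1 = 0
n5 = 0 NOR 1 = 0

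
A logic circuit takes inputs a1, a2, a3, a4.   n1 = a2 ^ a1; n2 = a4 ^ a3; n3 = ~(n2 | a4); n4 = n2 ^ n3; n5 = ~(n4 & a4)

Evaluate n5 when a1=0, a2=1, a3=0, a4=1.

0

n2 = 1 ^ 0 = 1
n3 = ~(1 | 1) = 0
n4 = 1 ^ 0 = 1
n5 = ~(1 & 1) = 0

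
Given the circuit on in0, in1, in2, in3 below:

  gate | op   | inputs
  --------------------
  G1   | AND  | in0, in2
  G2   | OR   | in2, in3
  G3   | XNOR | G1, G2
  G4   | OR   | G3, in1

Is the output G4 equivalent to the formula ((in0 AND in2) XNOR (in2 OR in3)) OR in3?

No

G1 = in0 AND in2
G2 = in2 OR in3
G3 = G1 XNOR G2 = (in0 AND in2) XNOR (in2 OR in3)
G4 = G3 OR in1 = ((in0 AND in2) XNOR (in2 OR in3)) OR in1
At in0=0, in1=0, in2=0, in3=1: circuit gives 0, formula gives 1.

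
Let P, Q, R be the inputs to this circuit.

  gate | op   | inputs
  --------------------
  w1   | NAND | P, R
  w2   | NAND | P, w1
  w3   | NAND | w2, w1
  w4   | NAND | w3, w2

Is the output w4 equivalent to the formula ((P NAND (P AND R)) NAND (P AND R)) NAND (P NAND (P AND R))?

No

w1 = P NAND R
w2 = P NAND w1 = P NAND (P NAND R)
w3 = w2 NAND w1 = (P NAND (P NAND R)) NAND (P NAND R)
w4 = w3 NAND w2 = ((P NAND (P NAND R)) NAND (P NAND R)) NAND (P NAND (P NAND R))
At P=0, Q=0, R=0: circuit gives 1, formula gives 0.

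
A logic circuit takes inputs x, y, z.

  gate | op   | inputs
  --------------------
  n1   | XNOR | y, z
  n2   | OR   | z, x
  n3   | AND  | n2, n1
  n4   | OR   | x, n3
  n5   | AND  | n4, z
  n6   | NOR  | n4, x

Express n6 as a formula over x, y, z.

(x OR ((z OR x) AND (y XNOR z))) NOR x

n1 = y XNOR z
n2 = z OR x
n3 = n2 AND n1 = (z OR x) AND (y XNOR z)
n4 = x OR n3 = x OR ((z OR x) AND (y XNOR z))
n6 = n4 NOR x = (x OR ((z OR x) AND (y XNOR z))) NOR x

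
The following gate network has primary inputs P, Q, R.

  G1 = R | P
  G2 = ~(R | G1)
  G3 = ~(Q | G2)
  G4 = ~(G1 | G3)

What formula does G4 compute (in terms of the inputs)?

~((R | P) | (~(Q | (~(R | (R | P))))))

G1 = R | P
G2 = ~(R | G1) = ~(R | (R | P))
G3 = ~(Q | G2) = ~(Q | (~(R | (R | P))))
G4 = ~(G1 | G3) = ~((R | P) | (~(Q | (~(R | (R | P))))))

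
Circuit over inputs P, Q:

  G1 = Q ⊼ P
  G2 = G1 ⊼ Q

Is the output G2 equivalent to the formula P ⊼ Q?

No

G1 = Q ⊼ P
G2 = G1 ⊼ Q = (Q ⊼ P) ⊼ Q
At P=0, Q=1: circuit gives 0, formula gives 1.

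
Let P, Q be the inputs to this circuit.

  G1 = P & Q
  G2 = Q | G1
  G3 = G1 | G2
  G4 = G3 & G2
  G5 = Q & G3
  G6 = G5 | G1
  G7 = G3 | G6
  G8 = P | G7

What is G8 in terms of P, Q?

G1 = P & Q
G2 = Q | G1 = Q | (P & Q)
G3 = G1 | G2 = (P & Q) | (Q | (P & Q))
G5 = Q & G3 = Q & ((P & Q) | (Q | (P & Q)))
G6 = G5 | G1 = (Q & ((P & Q) | (Q | (P & Q)))) | (P & Q)
G7 = G3 | G6 = ((P & Q) | (Q | (P & Q))) | ((Q & ((P & Q) | (Q | (P & Q)))) | (P & Q))
G8 = P | G7 = P | (((P & Q) | (Q | (P & Q))) | ((Q & ((P & Q) | (Q | (P & Q)))) | (P & Q)))

P | (((P & Q) | (Q | (P & Q))) | ((Q & ((P & Q) | (Q | (P & Q)))) | (P & Q)))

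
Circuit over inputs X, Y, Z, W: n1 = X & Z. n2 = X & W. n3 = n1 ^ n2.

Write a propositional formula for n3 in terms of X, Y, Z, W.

n1 = X & Z
n2 = X & W
n3 = n1 ^ n2 = (X & Z) ^ (X & W)

(X & Z) ^ (X & W)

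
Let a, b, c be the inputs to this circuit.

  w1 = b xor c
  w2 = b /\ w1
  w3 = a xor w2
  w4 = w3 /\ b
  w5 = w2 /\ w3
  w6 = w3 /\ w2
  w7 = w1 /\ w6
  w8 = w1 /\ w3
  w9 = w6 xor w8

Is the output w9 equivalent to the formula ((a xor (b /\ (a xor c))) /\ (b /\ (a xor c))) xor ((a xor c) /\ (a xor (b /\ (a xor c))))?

w1 = b xor c
w2 = b /\ w1 = b /\ (b xor c)
w3 = a xor w2 = a xor (b /\ (b xor c))
w6 = w3 /\ w2 = (a xor (b /\ (b xor c))) /\ (b /\ (b xor c))
w8 = w1 /\ w3 = (b xor c) /\ (a xor (b /\ (b xor c)))
w9 = w6 xor w8 = ((a xor (b /\ (b xor c))) /\ (b /\ (b xor c))) xor ((b xor c) /\ (a xor (b /\ (b xor c))))
At a=1, b=0, c=0: circuit gives 0, formula gives 1.

No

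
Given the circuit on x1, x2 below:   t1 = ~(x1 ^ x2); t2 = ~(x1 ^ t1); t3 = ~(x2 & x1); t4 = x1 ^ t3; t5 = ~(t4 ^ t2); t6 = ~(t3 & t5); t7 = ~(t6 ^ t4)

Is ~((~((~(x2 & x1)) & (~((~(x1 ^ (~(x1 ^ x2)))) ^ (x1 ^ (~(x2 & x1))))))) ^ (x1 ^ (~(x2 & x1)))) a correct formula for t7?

t1 = ~(x1 ^ x2)
t2 = ~(x1 ^ t1) = ~(x1 ^ (~(x1 ^ x2)))
t3 = ~(x2 & x1)
t4 = x1 ^ t3 = x1 ^ (~(x2 & x1))
t5 = ~(t4 ^ t2) = ~((x1 ^ (~(x2 & x1))) ^ (~(x1 ^ (~(x1 ^ x2)))))
t6 = ~(t3 & t5) = ~((~(x2 & x1)) & (~((x1 ^ (~(x2 & x1))) ^ (~(x1 ^ (~(x1 ^ x2)))))))
t7 = ~(t6 ^ t4) = ~((~((~(x2 & x1)) & (~((x1 ^ (~(x2 & x1))) ^ (~(x1 ^ (~(x1 ^ x2)))))))) ^ (x1 ^ (~(x2 & x1))))
At x1=0, x2=1: circuit gives 0, formula gives 0.
At x1=0, x2=0: circuit gives 1, formula gives 1.
Agrees on all 4 inputs.

Yes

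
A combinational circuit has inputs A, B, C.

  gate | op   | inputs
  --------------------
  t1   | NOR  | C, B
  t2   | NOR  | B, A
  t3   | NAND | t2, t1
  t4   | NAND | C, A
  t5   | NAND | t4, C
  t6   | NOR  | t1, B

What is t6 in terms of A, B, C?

(C NOR B) NOR B

t1 = C NOR B
t6 = t1 NOR B = (C NOR B) NOR B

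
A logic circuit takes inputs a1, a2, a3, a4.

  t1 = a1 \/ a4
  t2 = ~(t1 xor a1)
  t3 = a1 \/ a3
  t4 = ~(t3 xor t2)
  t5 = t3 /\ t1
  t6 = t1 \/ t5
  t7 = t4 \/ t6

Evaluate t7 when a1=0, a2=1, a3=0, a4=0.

0

t1 = 0 \/ 0 = 0
t2 = ~(0 xor 0) = 1
t3 = 0 \/ 0 = 0
t4 = ~(0 xor 1) = 0
t5 = 0 /\ 0 = 0
t6 = 0 \/ 0 = 0
t7 = 0 \/ 0 = 0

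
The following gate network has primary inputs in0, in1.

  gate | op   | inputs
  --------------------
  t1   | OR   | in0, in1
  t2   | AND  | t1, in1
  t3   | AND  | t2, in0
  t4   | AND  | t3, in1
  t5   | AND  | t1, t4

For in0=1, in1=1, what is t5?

1

t1 = 1 OR 1 = 1
t2 = 1 AND 1 = 1
t3 = 1 AND 1 = 1
t4 = 1 AND 1 = 1
t5 = 1 AND 1 = 1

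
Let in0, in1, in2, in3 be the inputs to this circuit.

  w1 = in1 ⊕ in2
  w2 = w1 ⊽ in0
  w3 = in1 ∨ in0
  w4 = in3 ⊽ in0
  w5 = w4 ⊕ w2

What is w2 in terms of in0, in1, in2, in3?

w1 = in1 ⊕ in2
w2 = w1 ⊽ in0 = (in1 ⊕ in2) ⊽ in0

(in1 ⊕ in2) ⊽ in0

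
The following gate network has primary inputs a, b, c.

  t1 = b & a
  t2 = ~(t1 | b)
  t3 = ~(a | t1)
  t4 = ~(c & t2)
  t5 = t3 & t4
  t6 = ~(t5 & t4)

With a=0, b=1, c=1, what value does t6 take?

0

t1 = 1 & 0 = 0
t2 = ~(0 | 1) = 0
t3 = ~(0 | 0) = 1
t4 = ~(1 & 0) = 1
t5 = 1 & 1 = 1
t6 = ~(1 & 1) = 0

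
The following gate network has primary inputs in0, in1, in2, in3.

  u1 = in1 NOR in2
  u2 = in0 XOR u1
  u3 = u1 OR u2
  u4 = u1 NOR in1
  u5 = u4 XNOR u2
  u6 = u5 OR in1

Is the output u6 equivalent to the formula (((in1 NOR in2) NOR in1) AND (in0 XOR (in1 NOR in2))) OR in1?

u1 = in1 NOR in2
u2 = in0 XOR u1 = in0 XOR (in1 NOR in2)
u4 = u1 NOR in1 = (in1 NOR in2) NOR in1
u5 = u4 XNOR u2 = ((in1 NOR in2) NOR in1) XNOR (in0 XOR (in1 NOR in2))
u6 = u5 OR in1 = (((in1 NOR in2) NOR in1) XNOR (in0 XOR (in1 NOR in2))) OR in1
At in0=1, in1=0, in2=0, in3=0: circuit gives 1, formula gives 0.

No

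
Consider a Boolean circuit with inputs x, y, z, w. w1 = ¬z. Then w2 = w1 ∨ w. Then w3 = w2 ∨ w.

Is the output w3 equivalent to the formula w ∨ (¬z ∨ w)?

w1 = ¬z
w2 = w1 ∨ w = ¬z ∨ w
w3 = w2 ∨ w = (¬z ∨ w) ∨ w
At x=0, y=0, z=1, w=0: circuit gives 0, formula gives 0.
At x=0, y=0, z=0, w=0: circuit gives 1, formula gives 1.
Agrees on all 16 inputs.

Yes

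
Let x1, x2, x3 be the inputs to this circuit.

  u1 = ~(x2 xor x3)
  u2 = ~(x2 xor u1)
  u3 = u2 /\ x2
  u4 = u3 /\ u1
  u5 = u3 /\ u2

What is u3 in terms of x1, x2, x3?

u1 = ~(x2 xor x3)
u2 = ~(x2 xor u1) = ~(x2 xor (~(x2 xor x3)))
u3 = u2 /\ x2 = (~(x2 xor (~(x2 xor x3)))) /\ x2

(~(x2 xor (~(x2 xor x3)))) /\ x2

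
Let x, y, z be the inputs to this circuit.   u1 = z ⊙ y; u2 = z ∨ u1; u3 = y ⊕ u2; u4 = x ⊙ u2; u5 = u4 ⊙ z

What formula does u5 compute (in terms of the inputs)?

(x ⊙ (z ∨ (z ⊙ y))) ⊙ z

u1 = z ⊙ y
u2 = z ∨ u1 = z ∨ (z ⊙ y)
u4 = x ⊙ u2 = x ⊙ (z ∨ (z ⊙ y))
u5 = u4 ⊙ z = (x ⊙ (z ∨ (z ⊙ y))) ⊙ z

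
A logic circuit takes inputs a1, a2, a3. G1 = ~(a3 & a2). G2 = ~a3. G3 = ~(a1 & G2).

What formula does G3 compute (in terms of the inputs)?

G2 = ~a3
G3 = ~(a1 & G2) = ~(a1 & ~a3)

~(a1 & ~a3)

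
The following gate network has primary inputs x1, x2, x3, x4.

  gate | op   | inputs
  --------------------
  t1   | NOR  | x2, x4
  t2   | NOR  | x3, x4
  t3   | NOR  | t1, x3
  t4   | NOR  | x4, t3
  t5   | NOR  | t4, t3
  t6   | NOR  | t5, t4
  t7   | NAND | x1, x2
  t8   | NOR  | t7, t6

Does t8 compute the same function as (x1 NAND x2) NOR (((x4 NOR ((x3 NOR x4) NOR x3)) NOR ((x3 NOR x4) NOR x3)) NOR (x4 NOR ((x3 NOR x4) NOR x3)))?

t1 = x2 NOR x4
t3 = t1 NOR x3 = (x2 NOR x4) NOR x3
t4 = x4 NOR t3 = x4 NOR ((x2 NOR x4) NOR x3)
t5 = t4 NOR t3 = (x4 NOR ((x2 NOR x4) NOR x3)) NOR ((x2 NOR x4) NOR x3)
t6 = t5 NOR t4 = ((x4 NOR ((x2 NOR x4) NOR x3)) NOR ((x2 NOR x4) NOR x3)) NOR (x4 NOR ((x2 NOR x4) NOR x3))
t7 = x1 NAND x2
t8 = t7 NOR t6 = (x1 NAND x2) NOR (((x4 NOR ((x2 NOR x4) NOR x3)) NOR ((x2 NOR x4) NOR x3)) NOR (x4 NOR ((x2 NOR x4) NOR x3)))
At x1=1, x2=1, x3=0, x4=0: circuit gives 0, formula gives 1.

No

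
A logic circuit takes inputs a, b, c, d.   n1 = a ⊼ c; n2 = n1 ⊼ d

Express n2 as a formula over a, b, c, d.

n1 = a ⊼ c
n2 = n1 ⊼ d = (a ⊼ c) ⊼ d

(a ⊼ c) ⊼ d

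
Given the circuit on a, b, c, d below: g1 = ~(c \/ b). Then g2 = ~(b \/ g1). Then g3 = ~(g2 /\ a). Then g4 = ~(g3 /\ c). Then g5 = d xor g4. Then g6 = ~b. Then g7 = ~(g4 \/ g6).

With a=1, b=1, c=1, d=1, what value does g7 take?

1

g1 = ~(1 \/ 1) = 0
g2 = ~(1 \/ 0) = 0
g3 = ~(0 /\ 1) = 1
g4 = ~(1 /\ 1) = 0
g6 = ~1 = 0
g7 = ~(0 \/ 0) = 1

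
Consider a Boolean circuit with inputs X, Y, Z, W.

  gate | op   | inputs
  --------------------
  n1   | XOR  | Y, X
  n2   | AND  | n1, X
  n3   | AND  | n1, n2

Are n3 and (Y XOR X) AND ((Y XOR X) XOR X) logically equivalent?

No

n1 = Y XOR X
n2 = n1 AND X = (Y XOR X) AND X
n3 = n1 AND n2 = (Y XOR X) AND ((Y XOR X) AND X)
At X=0, Y=1, Z=0, W=0: circuit gives 0, formula gives 1.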